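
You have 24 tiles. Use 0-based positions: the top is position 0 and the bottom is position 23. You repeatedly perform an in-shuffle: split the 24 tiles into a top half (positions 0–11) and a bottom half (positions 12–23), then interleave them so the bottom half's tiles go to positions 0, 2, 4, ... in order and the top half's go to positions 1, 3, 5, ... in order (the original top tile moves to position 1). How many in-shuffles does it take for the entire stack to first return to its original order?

The in-shuffle permutes the 24 positions with cycle lengths [4, 20].
Every tile is home exactly when every cycle has completed a whole number of laps, i.e. after lcm(4, 20) = 20 in-shuffles.

20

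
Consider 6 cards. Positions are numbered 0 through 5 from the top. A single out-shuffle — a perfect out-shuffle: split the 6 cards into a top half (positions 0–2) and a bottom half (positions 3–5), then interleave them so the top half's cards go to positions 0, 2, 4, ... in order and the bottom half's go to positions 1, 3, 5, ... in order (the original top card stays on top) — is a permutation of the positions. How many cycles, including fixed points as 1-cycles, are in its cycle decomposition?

3

Trace each unvisited position around until it returns:
(0) (1 2 4 3) (5)
3 cycles in total.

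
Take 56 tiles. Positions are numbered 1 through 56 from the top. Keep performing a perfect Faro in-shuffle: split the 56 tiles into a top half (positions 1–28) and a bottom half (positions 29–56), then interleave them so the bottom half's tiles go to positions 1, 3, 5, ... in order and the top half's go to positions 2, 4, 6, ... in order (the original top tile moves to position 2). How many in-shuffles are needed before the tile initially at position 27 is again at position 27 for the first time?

18

Follow position 27 under repeated in-shuffles:
27 → 54 → 51 → 45 → 33 → 9 → 18 → 36 → 15 → 30 → 3 → 6 → 12 → 24 → 48 → 39 → 21 → 42 → 27
It first returns after 18 in-shuffles.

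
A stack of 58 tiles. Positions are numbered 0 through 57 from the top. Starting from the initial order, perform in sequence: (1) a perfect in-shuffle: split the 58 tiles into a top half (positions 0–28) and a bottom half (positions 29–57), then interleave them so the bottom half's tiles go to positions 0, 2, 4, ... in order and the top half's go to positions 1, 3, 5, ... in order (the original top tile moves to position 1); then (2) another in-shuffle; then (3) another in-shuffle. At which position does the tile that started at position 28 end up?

Track the tile from position 28 forward through each operation:
  after op 1 (in-shuffle): 28 → 57
  after op 2 (in-shuffle): 57 → 56
  after op 3 (in-shuffle): 56 → 54

54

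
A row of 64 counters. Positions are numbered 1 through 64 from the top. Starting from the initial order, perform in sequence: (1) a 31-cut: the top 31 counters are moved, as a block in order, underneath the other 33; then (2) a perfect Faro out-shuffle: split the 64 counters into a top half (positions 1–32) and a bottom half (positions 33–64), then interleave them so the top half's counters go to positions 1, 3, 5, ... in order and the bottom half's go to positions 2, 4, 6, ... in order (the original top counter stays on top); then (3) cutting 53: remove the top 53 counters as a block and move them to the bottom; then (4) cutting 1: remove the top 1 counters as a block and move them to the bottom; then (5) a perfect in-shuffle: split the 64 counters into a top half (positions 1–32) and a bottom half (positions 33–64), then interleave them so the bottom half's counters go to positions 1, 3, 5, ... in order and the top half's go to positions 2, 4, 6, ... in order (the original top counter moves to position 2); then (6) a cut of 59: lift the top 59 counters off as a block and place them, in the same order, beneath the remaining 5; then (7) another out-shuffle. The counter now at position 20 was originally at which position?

Undo the operations in reverse order, starting from position 20:
  undo op 7 (out-shuffle, from bottom half): 20 ← 42
  undo op 6 (cut 59): 42 ← 37
  undo op 5 (in-shuffle, from bottom half): 37 ← 51
  undo op 4 (cut 1): 51 ← 52
  undo op 3 (cut 53): 52 ← 41
  undo op 2 (out-shuffle, from top half): 41 ← 21
  undo op 1 (cut 31): 21 ← 52
So the counter at position 20 came from original position 52.

52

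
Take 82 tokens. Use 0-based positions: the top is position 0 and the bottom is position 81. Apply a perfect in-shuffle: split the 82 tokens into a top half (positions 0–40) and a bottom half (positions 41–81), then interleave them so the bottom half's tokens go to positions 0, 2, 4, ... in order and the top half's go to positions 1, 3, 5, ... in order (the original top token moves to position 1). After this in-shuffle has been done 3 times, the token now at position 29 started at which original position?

Work backwards from position 29, undoing one in-shuffle at a time:
29 ← 14 ← 48 ← 65
So the token now at position 29 started at position 65.

65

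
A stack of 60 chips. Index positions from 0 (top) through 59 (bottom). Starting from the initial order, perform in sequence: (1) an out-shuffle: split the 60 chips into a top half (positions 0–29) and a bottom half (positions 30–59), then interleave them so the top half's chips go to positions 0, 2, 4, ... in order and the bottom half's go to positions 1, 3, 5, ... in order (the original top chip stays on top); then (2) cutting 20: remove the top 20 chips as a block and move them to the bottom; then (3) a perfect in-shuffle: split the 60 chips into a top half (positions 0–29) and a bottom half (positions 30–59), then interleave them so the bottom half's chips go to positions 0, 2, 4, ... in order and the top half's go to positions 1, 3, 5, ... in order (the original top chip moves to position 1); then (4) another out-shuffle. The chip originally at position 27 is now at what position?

16

Track the chip from position 27 forward through each operation:
  after op 1 (out-shuffle): 27 → 54
  after op 2 (cut 20): 54 → 34
  after op 3 (in-shuffle): 34 → 8
  after op 4 (out-shuffle): 8 → 16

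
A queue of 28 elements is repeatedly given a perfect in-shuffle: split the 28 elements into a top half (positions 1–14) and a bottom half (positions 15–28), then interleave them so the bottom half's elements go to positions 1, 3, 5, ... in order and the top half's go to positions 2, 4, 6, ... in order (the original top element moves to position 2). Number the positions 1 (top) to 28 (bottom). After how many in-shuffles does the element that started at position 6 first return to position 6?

Follow position 6 under repeated in-shuffles:
6 → 12 → 24 → 19 → 9 → 18 → 7 → 14 → ... → 6 (length 28)
It first returns after 28 in-shuffles.

28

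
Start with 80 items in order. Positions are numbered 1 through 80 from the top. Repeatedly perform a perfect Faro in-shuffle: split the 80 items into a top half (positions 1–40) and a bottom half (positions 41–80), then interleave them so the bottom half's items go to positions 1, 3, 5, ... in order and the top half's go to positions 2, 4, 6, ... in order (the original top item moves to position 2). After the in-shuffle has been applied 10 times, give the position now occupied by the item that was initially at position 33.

Track the item's position through each in-shuffle:
33 → 66 → 51 → 21 → 42 → 3 → 6 → 12 → 24 → 48 → 15

15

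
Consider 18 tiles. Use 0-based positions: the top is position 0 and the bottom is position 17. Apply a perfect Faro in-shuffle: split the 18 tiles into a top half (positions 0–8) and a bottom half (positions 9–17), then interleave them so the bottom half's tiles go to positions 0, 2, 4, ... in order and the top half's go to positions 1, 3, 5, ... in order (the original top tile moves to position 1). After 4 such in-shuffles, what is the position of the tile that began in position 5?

0

Track the tile's position through each in-shuffle:
5 → 11 → 4 → 9 → 0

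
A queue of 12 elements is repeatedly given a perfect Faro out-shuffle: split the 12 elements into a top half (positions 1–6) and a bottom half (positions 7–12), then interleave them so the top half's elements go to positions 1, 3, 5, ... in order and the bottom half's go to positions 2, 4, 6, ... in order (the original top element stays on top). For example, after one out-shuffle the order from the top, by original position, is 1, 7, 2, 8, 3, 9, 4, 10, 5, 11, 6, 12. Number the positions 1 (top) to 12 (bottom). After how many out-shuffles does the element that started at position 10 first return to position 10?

Follow position 10 under repeated out-shuffles:
10 → 8 → 4 → 7 → 2 → 3 → 5 → 9 → 6 → 11 → 10
It first returns after 10 out-shuffles.

10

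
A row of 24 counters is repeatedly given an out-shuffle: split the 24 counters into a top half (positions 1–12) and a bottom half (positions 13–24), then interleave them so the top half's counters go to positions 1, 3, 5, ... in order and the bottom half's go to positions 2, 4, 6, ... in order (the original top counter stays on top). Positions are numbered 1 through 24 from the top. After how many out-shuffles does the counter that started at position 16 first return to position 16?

11

Follow position 16 under repeated out-shuffles:
16 → 8 → 15 → 6 → 11 → 21 → 18 → 12 → 23 → 22 → 20 → 16
It first returns after 11 out-shuffles.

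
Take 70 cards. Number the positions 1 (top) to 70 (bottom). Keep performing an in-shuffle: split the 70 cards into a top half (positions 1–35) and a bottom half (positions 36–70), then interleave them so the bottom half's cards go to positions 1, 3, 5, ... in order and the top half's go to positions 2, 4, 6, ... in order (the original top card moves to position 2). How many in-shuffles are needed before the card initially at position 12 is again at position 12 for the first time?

35

Follow position 12 under repeated in-shuffles:
12 → 24 → 48 → 25 → 50 → 29 → 58 → 45 → ... → 12 (length 35)
It first returns after 35 in-shuffles.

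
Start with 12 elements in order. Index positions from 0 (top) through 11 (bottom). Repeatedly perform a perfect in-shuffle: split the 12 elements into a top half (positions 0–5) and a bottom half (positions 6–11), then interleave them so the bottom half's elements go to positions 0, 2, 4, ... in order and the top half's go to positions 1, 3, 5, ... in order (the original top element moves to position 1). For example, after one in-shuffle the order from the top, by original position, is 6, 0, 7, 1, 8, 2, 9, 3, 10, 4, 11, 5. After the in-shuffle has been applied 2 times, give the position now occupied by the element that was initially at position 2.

Track the element's position through each in-shuffle:
2 → 5 → 11

11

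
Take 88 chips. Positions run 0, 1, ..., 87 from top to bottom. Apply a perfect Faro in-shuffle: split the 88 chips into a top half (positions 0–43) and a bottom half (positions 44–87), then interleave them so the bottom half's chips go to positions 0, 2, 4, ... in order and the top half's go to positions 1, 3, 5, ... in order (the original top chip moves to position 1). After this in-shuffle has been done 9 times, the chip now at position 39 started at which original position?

Work backwards from position 39, undoing one in-shuffle at a time:
39 ← 19 ← 9 ← 4 ← 46 ← 67 ← 33 ← 16 ← 52 ← 70
So the chip now at position 39 started at position 70.

70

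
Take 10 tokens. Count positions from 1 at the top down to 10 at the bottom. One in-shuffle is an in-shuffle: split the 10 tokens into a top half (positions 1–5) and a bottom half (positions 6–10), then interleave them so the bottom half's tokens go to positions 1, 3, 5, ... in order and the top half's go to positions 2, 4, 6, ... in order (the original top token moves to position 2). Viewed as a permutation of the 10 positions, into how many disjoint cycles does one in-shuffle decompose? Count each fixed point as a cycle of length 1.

1

Trace each unvisited position around until it returns:
(1 2 4 8 5 10 9 7 3 6)
1 cycle in total.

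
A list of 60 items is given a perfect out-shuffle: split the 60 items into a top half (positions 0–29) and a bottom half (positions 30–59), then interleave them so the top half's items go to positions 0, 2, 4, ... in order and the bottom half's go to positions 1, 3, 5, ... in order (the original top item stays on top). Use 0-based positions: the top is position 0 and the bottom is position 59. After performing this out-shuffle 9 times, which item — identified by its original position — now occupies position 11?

Work backwards from position 11, undoing one out-shuffle at a time:
11 ← 35 ← 47 ← 53 ← 56 ← 28 ← 14 ← 7 ← 33 ← 46
So the item now at position 11 started at position 46.

46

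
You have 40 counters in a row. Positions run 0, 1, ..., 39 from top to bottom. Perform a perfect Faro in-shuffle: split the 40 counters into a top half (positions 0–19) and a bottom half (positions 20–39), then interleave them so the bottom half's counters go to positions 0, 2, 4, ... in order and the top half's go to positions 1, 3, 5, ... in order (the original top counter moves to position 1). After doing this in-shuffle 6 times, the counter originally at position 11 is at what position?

Track the counter's position through each in-shuffle:
11 → 23 → 6 → 13 → 27 → 14 → 29

29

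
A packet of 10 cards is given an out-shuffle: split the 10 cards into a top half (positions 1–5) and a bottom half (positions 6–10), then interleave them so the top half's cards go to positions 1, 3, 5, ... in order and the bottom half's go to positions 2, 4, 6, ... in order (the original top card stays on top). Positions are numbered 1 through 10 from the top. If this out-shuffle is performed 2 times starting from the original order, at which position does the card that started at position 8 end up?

Track the card's position through each out-shuffle:
8 → 6 → 2

2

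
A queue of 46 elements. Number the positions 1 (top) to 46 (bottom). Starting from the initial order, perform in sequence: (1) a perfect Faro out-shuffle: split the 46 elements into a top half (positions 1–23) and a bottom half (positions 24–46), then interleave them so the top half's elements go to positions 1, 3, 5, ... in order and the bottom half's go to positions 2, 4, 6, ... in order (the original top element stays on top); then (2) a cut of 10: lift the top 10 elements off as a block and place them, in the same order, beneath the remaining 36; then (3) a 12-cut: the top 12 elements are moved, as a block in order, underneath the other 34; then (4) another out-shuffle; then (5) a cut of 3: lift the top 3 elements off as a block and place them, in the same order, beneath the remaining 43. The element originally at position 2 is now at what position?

5

Track the element from position 2 forward through each operation:
  after op 1 (out-shuffle): 2 → 3
  after op 2 (cut 10): 3 → 39
  after op 3 (cut 12): 39 → 27
  after op 4 (out-shuffle): 27 → 8
  after op 5 (cut 3): 8 → 5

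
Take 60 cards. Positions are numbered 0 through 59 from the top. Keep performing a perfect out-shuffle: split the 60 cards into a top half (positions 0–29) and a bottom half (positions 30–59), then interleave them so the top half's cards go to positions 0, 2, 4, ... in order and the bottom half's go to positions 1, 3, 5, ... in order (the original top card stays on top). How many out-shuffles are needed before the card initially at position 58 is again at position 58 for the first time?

Follow position 58 under repeated out-shuffles:
58 → 57 → 55 → 51 → 43 → 27 → 54 → 49 → ... → 58 (length 58)
It first returns after 58 out-shuffles.

58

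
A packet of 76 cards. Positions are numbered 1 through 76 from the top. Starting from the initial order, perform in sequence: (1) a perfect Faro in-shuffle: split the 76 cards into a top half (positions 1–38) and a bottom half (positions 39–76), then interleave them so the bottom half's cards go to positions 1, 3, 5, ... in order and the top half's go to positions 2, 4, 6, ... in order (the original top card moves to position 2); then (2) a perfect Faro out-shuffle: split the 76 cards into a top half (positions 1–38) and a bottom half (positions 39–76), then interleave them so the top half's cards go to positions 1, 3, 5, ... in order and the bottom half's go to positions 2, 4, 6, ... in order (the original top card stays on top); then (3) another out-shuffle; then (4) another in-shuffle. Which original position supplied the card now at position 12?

49

Undo the operations in reverse order, starting from position 12:
  undo op 4 (in-shuffle, from top half): 12 ← 6
  undo op 3 (out-shuffle, from bottom half): 6 ← 41
  undo op 2 (out-shuffle, from top half): 41 ← 21
  undo op 1 (in-shuffle, from bottom half): 21 ← 49
So the card at position 12 came from original position 49.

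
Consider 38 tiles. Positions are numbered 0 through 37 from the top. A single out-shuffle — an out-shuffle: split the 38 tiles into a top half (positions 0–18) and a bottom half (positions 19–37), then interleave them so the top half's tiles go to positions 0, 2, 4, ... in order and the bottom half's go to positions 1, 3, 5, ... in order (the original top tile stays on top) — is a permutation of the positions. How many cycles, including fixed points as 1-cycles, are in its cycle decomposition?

Trace each unvisited position around until it returns:
(0) (1 2 4 8 16 32 ... len 36) (37)
3 cycles in total.

3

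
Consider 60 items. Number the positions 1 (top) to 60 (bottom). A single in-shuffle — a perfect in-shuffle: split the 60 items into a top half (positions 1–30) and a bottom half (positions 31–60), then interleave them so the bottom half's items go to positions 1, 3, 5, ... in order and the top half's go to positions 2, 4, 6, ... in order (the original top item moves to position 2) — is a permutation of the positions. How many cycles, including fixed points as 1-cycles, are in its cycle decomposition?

1

Trace each unvisited position around until it returns:
(1 2 4 8 16 32 ... len 60)
1 cycle in total.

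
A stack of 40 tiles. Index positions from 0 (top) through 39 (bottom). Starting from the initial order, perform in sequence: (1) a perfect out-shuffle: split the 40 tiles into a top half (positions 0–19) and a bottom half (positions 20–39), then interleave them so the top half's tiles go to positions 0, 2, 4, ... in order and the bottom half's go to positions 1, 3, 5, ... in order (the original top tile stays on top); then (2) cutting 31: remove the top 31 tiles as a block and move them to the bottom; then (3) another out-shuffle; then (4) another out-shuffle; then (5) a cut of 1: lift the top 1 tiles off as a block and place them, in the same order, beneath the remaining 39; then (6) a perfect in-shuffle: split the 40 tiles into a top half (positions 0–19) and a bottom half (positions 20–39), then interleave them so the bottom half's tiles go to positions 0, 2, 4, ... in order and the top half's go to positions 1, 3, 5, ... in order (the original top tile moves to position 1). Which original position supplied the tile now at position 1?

20

Undo the operations in reverse order, starting from position 1:
  undo op 6 (in-shuffle, from top half): 1 ← 0
  undo op 5 (cut 1): 0 ← 1
  undo op 4 (out-shuffle, from bottom half): 1 ← 20
  undo op 3 (out-shuffle, from top half): 20 ← 10
  undo op 2 (cut 31): 10 ← 1
  undo op 1 (out-shuffle, from bottom half): 1 ← 20
So the tile at position 1 came from original position 20.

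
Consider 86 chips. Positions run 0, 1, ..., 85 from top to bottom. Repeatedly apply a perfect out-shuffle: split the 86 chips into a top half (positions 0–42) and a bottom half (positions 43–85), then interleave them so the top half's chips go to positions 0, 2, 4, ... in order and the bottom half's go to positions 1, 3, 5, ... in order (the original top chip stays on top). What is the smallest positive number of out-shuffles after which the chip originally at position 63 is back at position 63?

8

Follow position 63 under repeated out-shuffles:
63 → 41 → 82 → 79 → 73 → 61 → 37 → 74 → 63
It first returns after 8 out-shuffles.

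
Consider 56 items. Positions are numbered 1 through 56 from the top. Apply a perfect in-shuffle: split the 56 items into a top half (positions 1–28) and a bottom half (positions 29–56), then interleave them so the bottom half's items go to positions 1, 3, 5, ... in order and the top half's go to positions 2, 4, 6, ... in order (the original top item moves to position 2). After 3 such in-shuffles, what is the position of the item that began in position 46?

26

Track the item's position through each in-shuffle:
46 → 35 → 13 → 26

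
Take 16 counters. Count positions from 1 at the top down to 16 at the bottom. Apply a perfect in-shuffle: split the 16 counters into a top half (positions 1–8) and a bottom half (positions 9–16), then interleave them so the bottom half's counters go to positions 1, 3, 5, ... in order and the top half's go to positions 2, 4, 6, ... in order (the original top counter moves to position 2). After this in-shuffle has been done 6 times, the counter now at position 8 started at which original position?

15

Work backwards from position 8, undoing one in-shuffle at a time:
8 ← 4 ← 2 ← 1 ← 9 ← 13 ← 15
So the counter now at position 8 started at position 15.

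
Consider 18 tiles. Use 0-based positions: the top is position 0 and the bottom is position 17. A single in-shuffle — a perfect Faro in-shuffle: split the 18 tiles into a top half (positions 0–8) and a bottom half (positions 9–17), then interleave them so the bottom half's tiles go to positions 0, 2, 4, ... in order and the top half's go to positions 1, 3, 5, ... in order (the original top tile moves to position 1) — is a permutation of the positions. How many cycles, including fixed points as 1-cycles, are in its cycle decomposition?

1

Trace each unvisited position around until it returns:
(0 1 3 7 15 12 ... len 18)
1 cycle in total.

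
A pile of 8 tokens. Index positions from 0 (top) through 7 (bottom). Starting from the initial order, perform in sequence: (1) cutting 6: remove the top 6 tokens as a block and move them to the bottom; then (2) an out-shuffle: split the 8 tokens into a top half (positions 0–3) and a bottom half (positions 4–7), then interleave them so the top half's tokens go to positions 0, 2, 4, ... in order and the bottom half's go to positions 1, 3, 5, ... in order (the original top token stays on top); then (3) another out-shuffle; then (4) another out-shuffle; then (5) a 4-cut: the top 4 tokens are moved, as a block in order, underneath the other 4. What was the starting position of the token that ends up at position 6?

Undo the operations in reverse order, starting from position 6:
  undo op 5 (cut 4): 6 ← 2
  undo op 4 (out-shuffle, from top half): 2 ← 1
  undo op 3 (out-shuffle, from bottom half): 1 ← 4
  undo op 2 (out-shuffle, from top half): 4 ← 2
  undo op 1 (cut 6): 2 ← 0
So the token at position 6 came from original position 0.

0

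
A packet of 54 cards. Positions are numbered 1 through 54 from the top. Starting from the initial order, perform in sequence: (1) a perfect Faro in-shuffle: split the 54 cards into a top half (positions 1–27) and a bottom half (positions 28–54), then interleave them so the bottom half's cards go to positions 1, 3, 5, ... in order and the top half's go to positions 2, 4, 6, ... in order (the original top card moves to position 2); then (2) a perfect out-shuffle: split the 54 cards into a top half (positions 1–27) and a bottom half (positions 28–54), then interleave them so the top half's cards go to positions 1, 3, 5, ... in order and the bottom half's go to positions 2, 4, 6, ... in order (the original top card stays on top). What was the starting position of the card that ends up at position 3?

Undo the operations in reverse order, starting from position 3:
  undo op 2 (out-shuffle, from top half): 3 ← 2
  undo op 1 (in-shuffle, from top half): 2 ← 1
So the card at position 3 came from original position 1.

1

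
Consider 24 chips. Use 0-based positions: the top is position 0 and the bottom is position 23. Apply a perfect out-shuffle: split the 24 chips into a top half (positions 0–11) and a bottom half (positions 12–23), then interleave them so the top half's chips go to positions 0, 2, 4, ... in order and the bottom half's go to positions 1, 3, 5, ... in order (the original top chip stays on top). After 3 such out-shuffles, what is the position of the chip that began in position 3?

1

Track the chip's position through each out-shuffle:
3 → 6 → 12 → 1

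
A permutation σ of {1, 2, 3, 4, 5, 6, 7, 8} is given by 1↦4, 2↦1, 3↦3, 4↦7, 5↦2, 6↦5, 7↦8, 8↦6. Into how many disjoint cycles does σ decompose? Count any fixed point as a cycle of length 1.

2

Cycle decomposition: (1 4 7 8 6 5 2) (3).
2 cycles.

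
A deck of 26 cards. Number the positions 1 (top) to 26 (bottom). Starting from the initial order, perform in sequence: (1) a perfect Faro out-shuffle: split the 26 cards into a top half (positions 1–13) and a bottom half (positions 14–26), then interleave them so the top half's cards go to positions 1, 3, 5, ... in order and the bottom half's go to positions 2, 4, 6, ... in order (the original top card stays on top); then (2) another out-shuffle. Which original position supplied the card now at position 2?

Undo the operations in reverse order, starting from position 2:
  undo op 2 (out-shuffle, from bottom half): 2 ← 14
  undo op 1 (out-shuffle, from bottom half): 14 ← 20
So the card at position 2 came from original position 20.

20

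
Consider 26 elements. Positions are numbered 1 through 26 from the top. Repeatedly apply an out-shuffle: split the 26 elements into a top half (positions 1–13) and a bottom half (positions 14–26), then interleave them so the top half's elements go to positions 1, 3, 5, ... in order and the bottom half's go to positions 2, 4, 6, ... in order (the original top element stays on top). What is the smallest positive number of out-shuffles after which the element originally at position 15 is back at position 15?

20

Follow position 15 under repeated out-shuffles:
15 → 4 → 7 → 13 → 25 → 24 → 22 → 18 → 10 → 19 → 12 → 23 → 20 → 14 → 2 → 3 → 5 → 9 → 17 → 8 → 15
It first returns after 20 out-shuffles.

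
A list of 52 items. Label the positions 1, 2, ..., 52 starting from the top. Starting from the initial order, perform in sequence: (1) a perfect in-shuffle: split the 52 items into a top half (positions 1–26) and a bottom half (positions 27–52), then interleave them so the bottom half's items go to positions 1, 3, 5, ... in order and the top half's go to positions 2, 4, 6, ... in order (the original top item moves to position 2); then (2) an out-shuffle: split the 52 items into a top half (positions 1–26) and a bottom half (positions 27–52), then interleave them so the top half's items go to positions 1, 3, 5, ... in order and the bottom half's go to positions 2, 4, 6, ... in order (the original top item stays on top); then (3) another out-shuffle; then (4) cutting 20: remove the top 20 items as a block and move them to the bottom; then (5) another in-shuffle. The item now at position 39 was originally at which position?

35

Undo the operations in reverse order, starting from position 39:
  undo op 5 (in-shuffle, from bottom half): 39 ← 46
  undo op 4 (cut 20): 46 ← 14
  undo op 3 (out-shuffle, from bottom half): 14 ← 33
  undo op 2 (out-shuffle, from top half): 33 ← 17
  undo op 1 (in-shuffle, from bottom half): 17 ← 35
So the item at position 39 came from original position 35.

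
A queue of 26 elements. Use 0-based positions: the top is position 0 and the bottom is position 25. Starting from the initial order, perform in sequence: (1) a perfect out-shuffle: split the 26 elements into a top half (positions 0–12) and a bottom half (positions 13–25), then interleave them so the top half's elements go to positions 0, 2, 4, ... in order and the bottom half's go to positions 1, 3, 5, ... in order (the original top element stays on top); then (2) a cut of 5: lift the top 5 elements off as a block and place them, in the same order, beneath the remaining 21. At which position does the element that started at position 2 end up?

25

Track the element from position 2 forward through each operation:
  after op 1 (out-shuffle): 2 → 4
  after op 2 (cut 5): 4 → 25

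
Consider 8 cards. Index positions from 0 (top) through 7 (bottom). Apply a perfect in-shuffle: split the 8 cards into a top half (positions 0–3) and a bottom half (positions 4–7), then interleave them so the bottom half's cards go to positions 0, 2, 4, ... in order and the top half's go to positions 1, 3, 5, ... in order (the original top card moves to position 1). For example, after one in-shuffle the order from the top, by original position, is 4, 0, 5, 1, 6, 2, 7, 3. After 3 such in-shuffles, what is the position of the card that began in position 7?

Track the card's position through each in-shuffle:
7 → 6 → 4 → 0

0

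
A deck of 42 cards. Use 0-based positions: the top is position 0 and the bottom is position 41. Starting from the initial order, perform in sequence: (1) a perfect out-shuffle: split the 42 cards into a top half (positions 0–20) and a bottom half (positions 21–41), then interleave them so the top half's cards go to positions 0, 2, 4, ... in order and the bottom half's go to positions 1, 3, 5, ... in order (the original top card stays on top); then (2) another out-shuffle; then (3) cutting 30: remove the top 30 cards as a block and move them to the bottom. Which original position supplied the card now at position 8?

30

Undo the operations in reverse order, starting from position 8:
  undo op 3 (cut 30): 8 ← 38
  undo op 2 (out-shuffle, from top half): 38 ← 19
  undo op 1 (out-shuffle, from bottom half): 19 ← 30
So the card at position 8 came from original position 30.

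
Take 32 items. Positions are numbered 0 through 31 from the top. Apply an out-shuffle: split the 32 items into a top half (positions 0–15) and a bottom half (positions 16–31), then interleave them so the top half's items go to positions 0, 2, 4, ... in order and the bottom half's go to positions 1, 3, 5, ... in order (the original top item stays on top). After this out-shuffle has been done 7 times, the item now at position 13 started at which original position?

Work backwards from position 13, undoing one out-shuffle at a time:
13 ← 22 ← 11 ← 21 ← 26 ← 13 ← 22 ← 11
So the item now at position 13 started at position 11.

11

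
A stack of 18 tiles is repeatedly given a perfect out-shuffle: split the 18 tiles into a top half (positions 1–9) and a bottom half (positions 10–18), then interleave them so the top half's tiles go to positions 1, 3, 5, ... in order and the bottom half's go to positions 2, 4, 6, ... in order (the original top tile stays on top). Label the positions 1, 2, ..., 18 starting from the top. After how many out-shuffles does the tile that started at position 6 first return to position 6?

Follow position 6 under repeated out-shuffles:
6 → 11 → 4 → 7 → 13 → 8 → 15 → 12 → 6
It first returns after 8 out-shuffles.

8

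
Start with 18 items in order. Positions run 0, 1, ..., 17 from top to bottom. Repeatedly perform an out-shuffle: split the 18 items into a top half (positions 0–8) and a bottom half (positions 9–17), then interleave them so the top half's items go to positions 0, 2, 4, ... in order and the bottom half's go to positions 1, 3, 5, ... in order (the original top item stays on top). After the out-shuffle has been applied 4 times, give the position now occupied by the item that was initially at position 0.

0

Position 0 is a fixed point of every out-shuffle, so the item never moves.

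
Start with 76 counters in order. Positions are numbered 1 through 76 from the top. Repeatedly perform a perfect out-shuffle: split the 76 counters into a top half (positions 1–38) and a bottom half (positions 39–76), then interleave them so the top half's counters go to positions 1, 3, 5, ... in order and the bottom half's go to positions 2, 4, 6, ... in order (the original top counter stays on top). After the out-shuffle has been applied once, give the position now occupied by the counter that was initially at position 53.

30

Track the counter's position through each out-shuffle:
53 → 30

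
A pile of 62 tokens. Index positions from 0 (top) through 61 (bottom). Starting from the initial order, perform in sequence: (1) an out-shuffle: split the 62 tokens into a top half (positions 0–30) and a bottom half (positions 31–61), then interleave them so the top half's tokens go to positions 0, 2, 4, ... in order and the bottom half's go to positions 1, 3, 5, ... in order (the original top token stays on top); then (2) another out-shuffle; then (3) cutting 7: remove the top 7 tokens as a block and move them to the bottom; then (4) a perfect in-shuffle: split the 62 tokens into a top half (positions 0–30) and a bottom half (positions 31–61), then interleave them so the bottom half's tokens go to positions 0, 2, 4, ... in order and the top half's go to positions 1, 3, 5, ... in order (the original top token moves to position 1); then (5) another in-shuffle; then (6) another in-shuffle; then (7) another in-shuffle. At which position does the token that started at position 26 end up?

Track the token from position 26 forward through each operation:
  after op 1 (out-shuffle): 26 → 52
  after op 2 (out-shuffle): 52 → 43
  after op 3 (cut 7): 43 → 36
  after op 4 (in-shuffle): 36 → 10
  after op 5 (in-shuffle): 10 → 21
  after op 6 (in-shuffle): 21 → 43
  after op 7 (in-shuffle): 43 → 24

24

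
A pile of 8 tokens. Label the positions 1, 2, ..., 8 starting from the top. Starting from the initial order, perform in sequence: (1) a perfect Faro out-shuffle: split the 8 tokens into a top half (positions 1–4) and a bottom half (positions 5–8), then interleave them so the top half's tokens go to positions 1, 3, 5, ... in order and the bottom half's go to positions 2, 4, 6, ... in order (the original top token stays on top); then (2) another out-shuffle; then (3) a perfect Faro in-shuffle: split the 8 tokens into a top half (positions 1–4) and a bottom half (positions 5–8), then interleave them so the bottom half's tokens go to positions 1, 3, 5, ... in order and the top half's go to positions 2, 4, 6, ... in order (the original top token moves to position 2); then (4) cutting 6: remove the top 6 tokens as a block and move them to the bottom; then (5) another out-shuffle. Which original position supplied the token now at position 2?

4

Undo the operations in reverse order, starting from position 2:
  undo op 5 (out-shuffle, from bottom half): 2 ← 5
  undo op 4 (cut 6): 5 ← 3
  undo op 3 (in-shuffle, from bottom half): 3 ← 6
  undo op 2 (out-shuffle, from bottom half): 6 ← 7
  undo op 1 (out-shuffle, from top half): 7 ← 4
So the token at position 2 came from original position 4.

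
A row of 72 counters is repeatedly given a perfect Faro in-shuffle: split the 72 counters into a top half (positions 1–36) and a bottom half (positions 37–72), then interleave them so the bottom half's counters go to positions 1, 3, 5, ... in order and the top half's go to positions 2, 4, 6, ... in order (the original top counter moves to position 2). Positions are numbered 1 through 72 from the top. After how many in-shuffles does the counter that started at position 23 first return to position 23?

9

Follow position 23 under repeated in-shuffles:
23 → 46 → 19 → 38 → 3 → 6 → 12 → 24 → 48 → 23
It first returns after 9 in-shuffles.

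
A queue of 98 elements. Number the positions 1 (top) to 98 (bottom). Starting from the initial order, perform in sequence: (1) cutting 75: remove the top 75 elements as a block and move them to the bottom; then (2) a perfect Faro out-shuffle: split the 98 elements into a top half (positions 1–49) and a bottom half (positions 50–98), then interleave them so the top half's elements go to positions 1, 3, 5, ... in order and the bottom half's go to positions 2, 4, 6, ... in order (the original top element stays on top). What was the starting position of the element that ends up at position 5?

78

Undo the operations in reverse order, starting from position 5:
  undo op 2 (out-shuffle, from top half): 5 ← 3
  undo op 1 (cut 75): 3 ← 78
So the element at position 5 came from original position 78.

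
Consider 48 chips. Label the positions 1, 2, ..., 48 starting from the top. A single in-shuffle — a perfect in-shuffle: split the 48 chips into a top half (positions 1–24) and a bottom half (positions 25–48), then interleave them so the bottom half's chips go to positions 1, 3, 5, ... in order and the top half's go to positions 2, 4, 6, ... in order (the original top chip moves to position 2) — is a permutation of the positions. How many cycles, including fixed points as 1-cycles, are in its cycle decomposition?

4

Trace each unvisited position around until it returns:
(1 2 4 8 16 32 ... len 21) (3 6 12 24 48 47 ... len 21) (7 14 28) (21 42 35)
4 cycles in total.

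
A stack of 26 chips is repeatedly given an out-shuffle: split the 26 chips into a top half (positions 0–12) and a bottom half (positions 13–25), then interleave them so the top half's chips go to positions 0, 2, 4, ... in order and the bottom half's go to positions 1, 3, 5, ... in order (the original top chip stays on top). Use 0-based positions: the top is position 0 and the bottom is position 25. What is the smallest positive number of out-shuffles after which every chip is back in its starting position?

The out-shuffle permutes the 26 positions with cycle lengths [1, 1, 4, 20].
Every chip is home exactly when every cycle has completed a whole number of laps, i.e. after lcm(1, 4, 20) = 20 out-shuffles.

20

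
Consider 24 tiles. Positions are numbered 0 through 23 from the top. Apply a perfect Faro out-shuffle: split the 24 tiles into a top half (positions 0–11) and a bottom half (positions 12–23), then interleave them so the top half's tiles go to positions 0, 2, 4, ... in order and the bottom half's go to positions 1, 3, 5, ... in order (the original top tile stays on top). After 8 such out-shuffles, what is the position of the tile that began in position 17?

5

Track the tile's position through each out-shuffle:
17 → 11 → 22 → 21 → 19 → 15 → 7 → 14 → 5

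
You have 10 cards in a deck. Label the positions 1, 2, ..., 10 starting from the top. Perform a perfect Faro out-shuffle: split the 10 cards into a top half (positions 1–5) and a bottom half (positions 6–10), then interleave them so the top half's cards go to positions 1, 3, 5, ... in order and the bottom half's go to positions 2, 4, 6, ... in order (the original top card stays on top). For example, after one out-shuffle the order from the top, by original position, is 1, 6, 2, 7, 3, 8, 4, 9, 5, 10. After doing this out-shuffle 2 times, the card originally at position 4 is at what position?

4

Track the card's position through each out-shuffle:
4 → 7 → 4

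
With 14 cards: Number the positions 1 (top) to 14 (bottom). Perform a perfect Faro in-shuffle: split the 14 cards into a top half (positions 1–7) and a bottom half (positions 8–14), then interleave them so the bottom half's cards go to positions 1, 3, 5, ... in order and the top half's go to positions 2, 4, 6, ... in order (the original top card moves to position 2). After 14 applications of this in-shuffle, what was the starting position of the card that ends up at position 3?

12

Work backwards from position 3, undoing one in-shuffle at a time:
3 ← 9 ← 12 ← 6 ← 3 ← ... ← 12 (14 steps).
So the card now at position 3 started at position 12.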